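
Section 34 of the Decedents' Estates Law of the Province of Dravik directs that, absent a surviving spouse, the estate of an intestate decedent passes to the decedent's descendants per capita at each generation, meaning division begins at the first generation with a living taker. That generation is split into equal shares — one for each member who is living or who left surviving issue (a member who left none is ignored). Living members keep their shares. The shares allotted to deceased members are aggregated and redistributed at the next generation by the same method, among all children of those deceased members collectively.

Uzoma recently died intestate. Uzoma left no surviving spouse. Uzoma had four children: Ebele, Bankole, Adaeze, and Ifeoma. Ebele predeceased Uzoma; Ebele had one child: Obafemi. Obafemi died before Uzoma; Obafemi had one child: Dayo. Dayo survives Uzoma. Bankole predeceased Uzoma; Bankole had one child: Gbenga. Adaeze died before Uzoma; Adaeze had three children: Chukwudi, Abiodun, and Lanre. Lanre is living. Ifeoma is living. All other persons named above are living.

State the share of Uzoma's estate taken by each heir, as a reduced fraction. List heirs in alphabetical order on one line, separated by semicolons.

Abiodun 3/20; Chukwudi 3/20; Dayo 3/20; Gbenga 3/20; Ifeoma 1/4; Lanre 3/20

There is no surviving spouse, so the entire estate passes to Uzoma's descendants per capita at each generation.
At generation 1 (Ebele, Bankole, Adaeze, Ifeoma) there are 4 shares of (1)/4 = 1/4 each.
Living: Ifeoma — each takes 1/4.
Deceased: Ebele, Bankole, and Adaeze. Their combined 3/4 is pooled and carried to generation 2.
At generation 2 (Obafemi, Gbenga, Chukwudi, Abiodun, Lanre) there are 5 shares of (3/4)/5 = 3/20 each.
Living: Gbenga, Chukwudi, Abiodun, and Lanre — each takes 3/20.
Deceased: Obafemi. That 3/20 share is carried to generation 3.
At generation 3 (Dayo) there are 1 shares of (3/20)/1 = 3/20 each.
Living: Dayo — each takes 3/20.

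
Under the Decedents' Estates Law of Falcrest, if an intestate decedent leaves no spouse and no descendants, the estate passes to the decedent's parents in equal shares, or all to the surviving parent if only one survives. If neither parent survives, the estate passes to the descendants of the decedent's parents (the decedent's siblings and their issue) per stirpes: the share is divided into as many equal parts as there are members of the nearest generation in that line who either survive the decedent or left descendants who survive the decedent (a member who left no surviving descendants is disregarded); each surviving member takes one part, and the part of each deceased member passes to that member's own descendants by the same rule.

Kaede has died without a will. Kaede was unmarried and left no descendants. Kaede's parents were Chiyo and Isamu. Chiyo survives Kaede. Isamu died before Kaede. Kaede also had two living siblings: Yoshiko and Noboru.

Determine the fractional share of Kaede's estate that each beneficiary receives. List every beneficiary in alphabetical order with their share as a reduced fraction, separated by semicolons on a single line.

Chiyo 1

Only one parent, Chiyo, survives, so Chiyo takes the entire estate. The siblings take nothing because a surviving parent has priority.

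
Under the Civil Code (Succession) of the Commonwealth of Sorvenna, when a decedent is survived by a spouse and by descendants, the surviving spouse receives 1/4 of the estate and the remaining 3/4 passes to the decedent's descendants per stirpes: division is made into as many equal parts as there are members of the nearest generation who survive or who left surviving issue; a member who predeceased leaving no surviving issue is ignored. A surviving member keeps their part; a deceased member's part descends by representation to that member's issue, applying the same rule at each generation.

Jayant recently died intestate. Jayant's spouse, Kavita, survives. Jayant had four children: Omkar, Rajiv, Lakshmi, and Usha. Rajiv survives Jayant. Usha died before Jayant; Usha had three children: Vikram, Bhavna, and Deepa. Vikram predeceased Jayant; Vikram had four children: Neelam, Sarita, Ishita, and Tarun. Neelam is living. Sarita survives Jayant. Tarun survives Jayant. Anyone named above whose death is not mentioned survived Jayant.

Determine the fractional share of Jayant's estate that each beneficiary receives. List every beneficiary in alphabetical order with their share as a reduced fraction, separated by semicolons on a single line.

Bhavna 1/16; Deepa 1/16; Ishita 1/64; Kavita 1/4; Lakshmi 3/16; Neelam 1/64; Omkar 3/16; Rajiv 3/16; Sarita 1/64; Tarun 1/64

Kavita, as surviving spouse, takes 1/4.
The remaining 3/4 passes to Jayant's descendants per stirpes.
The 3/4 is divided into 4 equal shares of 3/16 among Omkar, Rajiv, Lakshmi, Usha.
Omkar is living and takes 3/16.
Rajiv is living and takes 3/16.
Lakshmi is living and takes 3/16.
Usha predeceased; the 3/16 allotted to Usha's branch passes to Usha's issue by representation.
The 3/16 is divided into 3 equal shares of 1/16 among Vikram, Bhavna, Deepa.
Vikram predeceased; the 1/16 allotted to Vikram's branch passes to Vikram's issue by representation.
The 1/16 is divided into 4 equal shares of 1/64 among Neelam, Sarita, Ishita, Tarun.
Neelam is living and takes 1/64.
Sarita is living and takes 1/64.
Ishita is living and takes 1/64.
Tarun is living and takes 1/64.
Bhavna is living and takes 1/16.
Deepa is living and takes 1/16.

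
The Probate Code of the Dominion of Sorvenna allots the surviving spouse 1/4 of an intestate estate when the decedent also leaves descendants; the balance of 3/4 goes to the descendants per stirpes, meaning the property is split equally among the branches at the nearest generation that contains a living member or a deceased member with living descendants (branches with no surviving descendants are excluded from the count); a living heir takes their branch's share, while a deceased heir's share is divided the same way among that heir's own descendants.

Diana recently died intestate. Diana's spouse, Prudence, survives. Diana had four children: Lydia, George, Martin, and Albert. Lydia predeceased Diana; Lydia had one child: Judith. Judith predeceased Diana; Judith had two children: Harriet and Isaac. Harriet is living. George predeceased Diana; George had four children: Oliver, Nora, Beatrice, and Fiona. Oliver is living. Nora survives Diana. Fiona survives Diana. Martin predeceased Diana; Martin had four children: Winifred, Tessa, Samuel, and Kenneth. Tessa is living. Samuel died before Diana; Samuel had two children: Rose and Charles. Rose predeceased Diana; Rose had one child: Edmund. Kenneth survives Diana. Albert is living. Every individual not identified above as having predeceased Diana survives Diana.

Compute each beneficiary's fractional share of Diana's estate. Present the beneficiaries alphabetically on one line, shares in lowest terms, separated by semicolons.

Albert 3/16; Beatrice 3/64; Charles 3/128; Edmund 3/128; Fiona 3/64; Harriet 3/32; Isaac 3/32; Kenneth 3/64; Nora 3/64; Oliver 3/64; Prudence 1/4; Tessa 3/64; Winifred 3/64

Prudence, as surviving spouse, takes 1/4.
The remaining 3/4 passes to Diana's descendants per stirpes.
The 3/4 is divided into 4 equal shares of 3/16 among Lydia, George, Martin, Albert.
Lydia predeceased; the 3/16 allotted to Lydia's branch passes to Lydia's issue by representation.
Judith's line is the sole branch at this level, so the full 3/16 passes to Judith's issue by representation.
The 3/16 is divided into 2 equal shares of 3/32 among Harriet, Isaac.
Harriet is living and takes 3/32.
Isaac is living and takes 3/32.
George predeceased; the 3/16 allotted to George's branch passes to George's issue by representation.
The 3/16 is divided into 4 equal shares of 3/64 among Oliver, Nora, Beatrice, Fiona.
Oliver is living and takes 3/64.
Nora is living and takes 3/64.
Beatrice is living and takes 3/64.
Fiona is living and takes 3/64.
Martin predeceased; the 3/16 allotted to Martin's branch passes to Martin's issue by representation.
The 3/16 is divided into 4 equal shares of 3/64 among Winifred, Tessa, Samuel, Kenneth.
Winifred is living and takes 3/64.
Tessa is living and takes 3/64.
Samuel predeceased; the 3/64 allotted to Samuel's branch passes to Samuel's issue by representation.
The 3/64 is divided into 2 equal shares of 3/128 among Rose, Charles.
Rose predeceased; the 3/128 allotted to Rose's branch passes to Rose's issue by representation.
Edmund is the sole taker at this level and receives the full 3/128.
Charles is living and takes 3/128.
Kenneth is living and takes 3/64.
Albert is living and takes 3/16.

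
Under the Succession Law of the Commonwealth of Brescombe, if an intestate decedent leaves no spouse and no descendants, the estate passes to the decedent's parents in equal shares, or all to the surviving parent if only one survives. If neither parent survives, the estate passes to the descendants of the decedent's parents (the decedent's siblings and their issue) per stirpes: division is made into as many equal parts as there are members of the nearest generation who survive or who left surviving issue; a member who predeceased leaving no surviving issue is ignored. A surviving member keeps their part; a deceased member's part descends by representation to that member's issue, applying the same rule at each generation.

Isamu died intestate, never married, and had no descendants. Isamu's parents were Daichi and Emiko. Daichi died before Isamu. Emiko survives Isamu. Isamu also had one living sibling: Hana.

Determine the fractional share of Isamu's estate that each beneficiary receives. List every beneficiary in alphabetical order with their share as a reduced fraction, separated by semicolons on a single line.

Emiko 1

Only one parent, Emiko, survives, so Emiko takes the entire estate. The siblings take nothing because a surviving parent has priority.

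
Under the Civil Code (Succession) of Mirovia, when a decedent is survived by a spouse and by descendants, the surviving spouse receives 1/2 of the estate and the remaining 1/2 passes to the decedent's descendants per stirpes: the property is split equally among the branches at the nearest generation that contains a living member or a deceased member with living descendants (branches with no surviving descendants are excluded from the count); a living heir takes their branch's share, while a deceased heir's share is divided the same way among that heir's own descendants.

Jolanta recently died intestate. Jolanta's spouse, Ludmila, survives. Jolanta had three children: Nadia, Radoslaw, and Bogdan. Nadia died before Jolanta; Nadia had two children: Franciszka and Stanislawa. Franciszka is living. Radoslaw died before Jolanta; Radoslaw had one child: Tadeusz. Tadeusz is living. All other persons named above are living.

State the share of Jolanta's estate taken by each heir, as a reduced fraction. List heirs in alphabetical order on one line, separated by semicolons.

Bogdan 1/6; Franciszka 1/12; Ludmila 1/2; Stanislawa 1/12; Tadeusz 1/6

Ludmila, as surviving spouse, takes 1/2.
The remaining 1/2 passes to Jolanta's descendants per stirpes.
The 1/2 is divided into 3 equal shares of 1/6 among Nadia, Radoslaw, Bogdan.
Nadia predeceased; the 1/6 allotted to Nadia's branch passes to Nadia's issue by representation.
The 1/6 is divided into 2 equal shares of 1/12 among Franciszka, Stanislawa.
Franciszka is living and takes 1/12.
Stanislawa is living and takes 1/12.
Radoslaw predeceased; the 1/6 allotted to Radoslaw's branch passes to Radoslaw's issue by representation.
Tadeusz is the sole taker at this level and receives the full 1/6.
Bogdan is living and takes 1/6.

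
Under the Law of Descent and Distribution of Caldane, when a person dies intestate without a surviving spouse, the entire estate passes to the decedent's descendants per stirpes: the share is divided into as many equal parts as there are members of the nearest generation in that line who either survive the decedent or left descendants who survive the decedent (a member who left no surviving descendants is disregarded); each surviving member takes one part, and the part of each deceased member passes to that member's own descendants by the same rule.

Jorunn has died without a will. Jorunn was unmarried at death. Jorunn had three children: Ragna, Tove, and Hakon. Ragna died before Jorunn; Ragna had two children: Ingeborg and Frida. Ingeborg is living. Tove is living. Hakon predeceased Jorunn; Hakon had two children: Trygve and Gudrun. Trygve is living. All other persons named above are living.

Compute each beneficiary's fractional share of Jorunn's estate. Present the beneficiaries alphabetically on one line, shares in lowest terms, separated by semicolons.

Frida 1/6; Gudrun 1/6; Ingeborg 1/6; Tove 1/3; Trygve 1/6

There is no surviving spouse, so the entire estate passes to Jorunn's descendants per stirpes.
The estate is divided into 3 equal shares of 1/3 among Ragna, Tove, Hakon.
Ragna predeceased; the 1/3 allotted to Ragna's branch passes to Ragna's issue by representation.
The 1/3 is divided into 2 equal shares of 1/6 among Ingeborg, Frida.
Ingeborg is living and takes 1/6.
Frida is living and takes 1/6.
Tove is living and takes 1/3.
Hakon predeceased; the 1/3 allotted to Hakon's branch passes to Hakon's issue by representation.
The 1/3 is divided into 2 equal shares of 1/6 among Trygve, Gudrun.
Trygve is living and takes 1/6.
Gudrun is living and takes 1/6.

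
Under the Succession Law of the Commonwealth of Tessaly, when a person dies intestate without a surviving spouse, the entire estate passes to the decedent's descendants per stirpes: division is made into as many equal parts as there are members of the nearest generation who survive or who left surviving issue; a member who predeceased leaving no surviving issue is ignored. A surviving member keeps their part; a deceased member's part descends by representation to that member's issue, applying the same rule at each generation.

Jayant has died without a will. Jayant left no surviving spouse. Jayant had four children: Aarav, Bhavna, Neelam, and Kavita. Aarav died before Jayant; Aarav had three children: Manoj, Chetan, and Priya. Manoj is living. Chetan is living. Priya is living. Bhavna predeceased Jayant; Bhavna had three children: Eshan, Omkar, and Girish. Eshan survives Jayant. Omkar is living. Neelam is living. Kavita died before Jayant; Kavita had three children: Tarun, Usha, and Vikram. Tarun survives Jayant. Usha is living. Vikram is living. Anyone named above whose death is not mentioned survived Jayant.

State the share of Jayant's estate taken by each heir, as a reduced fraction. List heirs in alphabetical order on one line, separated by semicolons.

Chetan 1/12; Eshan 1/12; Girish 1/12; Manoj 1/12; Neelam 1/4; Omkar 1/12; Priya 1/12; Tarun 1/12; Usha 1/12; Vikram 1/12

There is no surviving spouse, so the entire estate passes to Jayant's descendants per stirpes.
The estate is divided into 4 equal shares of 1/4 among Aarav, Bhavna, Neelam, Kavita.
Aarav predeceased; the 1/4 allotted to Aarav's branch passes to Aarav's issue by representation.
The 1/4 is divided into 3 equal shares of 1/12 among Manoj, Chetan, Priya.
Manoj is living and takes 1/12.
Chetan is living and takes 1/12.
Priya is living and takes 1/12.
Bhavna predeceased; the 1/4 allotted to Bhavna's branch passes to Bhavna's issue by representation.
The 1/4 is divided into 3 equal shares of 1/12 among Eshan, Omkar, Girish.
Eshan is living and takes 1/12.
Omkar is living and takes 1/12.
Girish is living and takes 1/12.
Neelam is living and takes 1/4.
Kavita predeceased; the 1/4 allotted to Kavita's branch passes to Kavita's issue by representation.
The 1/4 is divided into 3 equal shares of 1/12 among Tarun, Usha, Vikram.
Tarun is living and takes 1/12.
Usha is living and takes 1/12.
Vikram is living and takes 1/12.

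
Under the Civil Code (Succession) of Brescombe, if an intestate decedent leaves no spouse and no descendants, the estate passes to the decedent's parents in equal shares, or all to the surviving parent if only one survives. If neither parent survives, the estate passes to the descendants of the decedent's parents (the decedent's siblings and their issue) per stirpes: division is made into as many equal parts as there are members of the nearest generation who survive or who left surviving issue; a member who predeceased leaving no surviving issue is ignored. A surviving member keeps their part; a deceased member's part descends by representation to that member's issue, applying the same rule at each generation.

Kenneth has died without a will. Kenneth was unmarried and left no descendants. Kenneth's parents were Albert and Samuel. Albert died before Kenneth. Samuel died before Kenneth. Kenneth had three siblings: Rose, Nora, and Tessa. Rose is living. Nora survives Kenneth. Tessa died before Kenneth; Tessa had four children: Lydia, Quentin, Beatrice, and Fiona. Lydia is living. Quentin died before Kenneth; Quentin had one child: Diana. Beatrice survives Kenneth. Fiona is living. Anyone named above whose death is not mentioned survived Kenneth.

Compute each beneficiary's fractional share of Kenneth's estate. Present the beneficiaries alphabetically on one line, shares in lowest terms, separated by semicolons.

Neither parent survives and there are no descendants, so the estate passes to Kenneth's siblings and their issue per stirpes.
The estate is divided into 3 equal shares of 1/3 among Rose, Nora, Tessa.
Rose is living and takes 1/3.
Nora is living and takes 1/3.
Tessa predeceased; the 1/3 allotted to Tessa's branch passes to Tessa's issue by representation.
The 1/3 is divided into 4 equal shares of 1/12 among Lydia, Quentin, Beatrice, Fiona.
Lydia is living and takes 1/12.
Quentin predeceased; the 1/12 allotted to Quentin's branch passes to Quentin's issue by representation.
Diana is the sole taker at this level and receives the full 1/12.
Beatrice is living and takes 1/12.
Fiona is living and takes 1/12.

Beatrice 1/12; Diana 1/12; Fiona 1/12; Lydia 1/12; Nora 1/3; Rose 1/3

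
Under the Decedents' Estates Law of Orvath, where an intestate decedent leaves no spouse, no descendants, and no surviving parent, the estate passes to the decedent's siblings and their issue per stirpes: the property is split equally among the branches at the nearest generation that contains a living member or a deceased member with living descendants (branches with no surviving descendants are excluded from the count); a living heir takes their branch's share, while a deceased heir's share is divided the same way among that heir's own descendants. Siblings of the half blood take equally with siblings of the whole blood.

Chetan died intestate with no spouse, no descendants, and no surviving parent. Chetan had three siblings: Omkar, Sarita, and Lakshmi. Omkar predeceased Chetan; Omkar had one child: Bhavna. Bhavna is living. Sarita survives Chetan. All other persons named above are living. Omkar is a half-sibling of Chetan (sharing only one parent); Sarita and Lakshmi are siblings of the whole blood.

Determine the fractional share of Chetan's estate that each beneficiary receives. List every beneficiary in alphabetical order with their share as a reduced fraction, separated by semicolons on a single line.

No spouse, descendants, or parent survives, so the estate passes to Chetan's siblings per stirpes.
Half-blood and whole-blood siblings take equally under the stated rule.
The estate is divided into 3 equal shares of 1/3 among Omkar, Sarita, Lakshmi.
Omkar predeceased; the 1/3 allotted to Omkar's branch passes to Omkar's issue by representation.
Bhavna is the sole taker at this level and receives the full 1/3.
Sarita is living and takes 1/3.
Lakshmi is living and takes 1/3.

Bhavna 1/3; Lakshmi 1/3; Sarita 1/3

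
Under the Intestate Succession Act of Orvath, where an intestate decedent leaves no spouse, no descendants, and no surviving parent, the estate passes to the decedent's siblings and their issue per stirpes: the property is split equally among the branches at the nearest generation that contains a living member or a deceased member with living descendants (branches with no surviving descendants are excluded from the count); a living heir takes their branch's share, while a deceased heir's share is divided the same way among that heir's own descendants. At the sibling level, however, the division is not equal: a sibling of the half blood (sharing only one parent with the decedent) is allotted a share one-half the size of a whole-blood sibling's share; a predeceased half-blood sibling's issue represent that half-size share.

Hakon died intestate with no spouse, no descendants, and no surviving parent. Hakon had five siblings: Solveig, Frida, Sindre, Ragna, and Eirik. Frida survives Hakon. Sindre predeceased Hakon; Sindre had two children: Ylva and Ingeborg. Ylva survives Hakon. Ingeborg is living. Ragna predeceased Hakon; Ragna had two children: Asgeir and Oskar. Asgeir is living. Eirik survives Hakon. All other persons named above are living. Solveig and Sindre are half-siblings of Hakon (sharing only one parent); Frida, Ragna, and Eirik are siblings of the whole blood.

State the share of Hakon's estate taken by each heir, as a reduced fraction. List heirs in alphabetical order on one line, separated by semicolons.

Asgeir 1/8; Eirik 1/4; Frida 1/4; Ingeborg 1/16; Oskar 1/8; Solveig 1/8; Ylva 1/16

No spouse, descendants, or parent survives, so the estate passes to Hakon's siblings per stirpes.
Half-blood siblings count for one-half the weight of whole-blood siblings at the initial division.
Dividing 1 in proportion to weights (total weight 4): Solveig (weight 1/2) → 1/8; Frida (weight 1) → 1/4; Sindre (weight 1/2) → 1/8; Ragna (weight 1) → 1/4; Eirik (weight 1) → 1/4.
Solveig is living and takes 1/8.
Frida is living and takes 1/4.
Sindre predeceased; the 1/8 allotted to Sindre's branch passes to Sindre's issue by representation.
The 1/8 is divided into 2 equal shares of 1/16 among Ylva, Ingeborg.
Ylva is living and takes 1/16.
Ingeborg is living and takes 1/16.
Ragna predeceased; the 1/4 allotted to Ragna's branch passes to Ragna's issue by representation.
The 1/4 is divided into 2 equal shares of 1/8 among Asgeir, Oskar.
Asgeir is living and takes 1/8.
Oskar is living and takes 1/8.
Eirik is living and takes 1/4.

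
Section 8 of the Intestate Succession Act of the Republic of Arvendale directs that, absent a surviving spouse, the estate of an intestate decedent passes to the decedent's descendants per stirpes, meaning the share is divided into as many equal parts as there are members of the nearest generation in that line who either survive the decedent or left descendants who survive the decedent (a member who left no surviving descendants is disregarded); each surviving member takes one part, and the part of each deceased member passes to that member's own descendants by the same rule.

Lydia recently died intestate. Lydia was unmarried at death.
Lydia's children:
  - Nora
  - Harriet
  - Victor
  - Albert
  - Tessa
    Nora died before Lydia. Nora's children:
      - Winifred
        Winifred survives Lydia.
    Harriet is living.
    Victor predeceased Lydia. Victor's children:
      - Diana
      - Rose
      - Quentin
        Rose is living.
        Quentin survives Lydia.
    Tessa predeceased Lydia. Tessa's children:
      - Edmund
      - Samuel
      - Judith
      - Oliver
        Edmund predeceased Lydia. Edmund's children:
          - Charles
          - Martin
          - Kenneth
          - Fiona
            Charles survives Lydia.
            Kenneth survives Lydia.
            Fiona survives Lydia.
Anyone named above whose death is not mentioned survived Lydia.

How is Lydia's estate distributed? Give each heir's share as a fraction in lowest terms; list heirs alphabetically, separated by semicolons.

There is no surviving spouse, so the entire estate passes to Lydia's descendants per stirpes.
The estate is divided into 5 equal shares of 1/5 among Nora, Harriet, Victor, Albert, Tessa.
Nora predeceased; the 1/5 allotted to Nora's branch passes to Nora's issue by representation.
Winifred is the sole taker at this level and receives the full 1/5.
Harriet is living and takes 1/5.
Victor predeceased; the 1/5 allotted to Victor's branch passes to Victor's issue by representation.
The 1/5 is divided into 3 equal shares of 1/15 among Diana, Rose, Quentin.
Diana is living and takes 1/15.
Rose is living and takes 1/15.
Quentin is living and takes 1/15.
Albert is living and takes 1/5.
Tessa predeceased; the 1/5 allotted to Tessa's branch passes to Tessa's issue by representation.
The 1/5 is divided into 4 equal shares of 1/20 among Edmund, Samuel, Judith, Oliver.
Edmund predeceased; the 1/20 allotted to Edmund's branch passes to Edmund's issue by representation.
The 1/20 is divided into 4 equal shares of 1/80 among Charles, Martin, Kenneth, Fiona.
Charles is living and takes 1/80.
Martin is living and takes 1/80.
Kenneth is living and takes 1/80.
Fiona is living and takes 1/80.
Samuel is living and takes 1/20.
Judith is living and takes 1/20.
Oliver is living and takes 1/20.

Albert 1/5; Charles 1/80; Diana 1/15; Fiona 1/80; Harriet 1/5; Judith 1/20; Kenneth 1/80; Martin 1/80; Oliver 1/20; Quentin 1/15; Rose 1/15; Samuel 1/20; Winifred 1/5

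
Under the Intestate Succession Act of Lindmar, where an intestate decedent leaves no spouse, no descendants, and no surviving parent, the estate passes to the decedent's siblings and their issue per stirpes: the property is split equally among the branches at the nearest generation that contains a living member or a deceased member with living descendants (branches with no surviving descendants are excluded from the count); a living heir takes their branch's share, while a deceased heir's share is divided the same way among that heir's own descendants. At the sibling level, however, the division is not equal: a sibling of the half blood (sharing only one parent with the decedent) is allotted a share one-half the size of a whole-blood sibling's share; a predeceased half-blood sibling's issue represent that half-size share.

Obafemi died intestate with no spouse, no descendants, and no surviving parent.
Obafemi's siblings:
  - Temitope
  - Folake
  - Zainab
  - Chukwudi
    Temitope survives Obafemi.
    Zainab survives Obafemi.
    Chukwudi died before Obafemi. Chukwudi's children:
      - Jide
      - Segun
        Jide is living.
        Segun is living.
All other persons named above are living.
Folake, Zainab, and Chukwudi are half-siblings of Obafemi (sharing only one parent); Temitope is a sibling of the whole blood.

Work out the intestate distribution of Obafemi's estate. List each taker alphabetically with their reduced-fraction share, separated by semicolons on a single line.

No spouse, descendants, or parent survives, so the estate passes to Obafemi's siblings per stirpes.
Half-blood siblings count for one-half the weight of whole-blood siblings at the initial division.
Dividing 1 in proportion to weights (total weight 5/2): Temitope (weight 1) → 2/5; Folake (weight 1/2) → 1/5; Zainab (weight 1/2) → 1/5; Chukwudi (weight 1/2) → 1/5.
Temitope is living and takes 2/5.
Folake is living and takes 1/5.
Zainab is living and takes 1/5.
Chukwudi predeceased; the 1/5 allotted to Chukwudi's branch passes to Chukwudi's issue by representation.
The 1/5 is divided into 2 equal shares of 1/10 among Jide, Segun.
Jide is living and takes 1/10.
Segun is living and takes 1/10.

Folake 1/5; Jide 1/10; Segun 1/10; Temitope 2/5; Zainab 1/5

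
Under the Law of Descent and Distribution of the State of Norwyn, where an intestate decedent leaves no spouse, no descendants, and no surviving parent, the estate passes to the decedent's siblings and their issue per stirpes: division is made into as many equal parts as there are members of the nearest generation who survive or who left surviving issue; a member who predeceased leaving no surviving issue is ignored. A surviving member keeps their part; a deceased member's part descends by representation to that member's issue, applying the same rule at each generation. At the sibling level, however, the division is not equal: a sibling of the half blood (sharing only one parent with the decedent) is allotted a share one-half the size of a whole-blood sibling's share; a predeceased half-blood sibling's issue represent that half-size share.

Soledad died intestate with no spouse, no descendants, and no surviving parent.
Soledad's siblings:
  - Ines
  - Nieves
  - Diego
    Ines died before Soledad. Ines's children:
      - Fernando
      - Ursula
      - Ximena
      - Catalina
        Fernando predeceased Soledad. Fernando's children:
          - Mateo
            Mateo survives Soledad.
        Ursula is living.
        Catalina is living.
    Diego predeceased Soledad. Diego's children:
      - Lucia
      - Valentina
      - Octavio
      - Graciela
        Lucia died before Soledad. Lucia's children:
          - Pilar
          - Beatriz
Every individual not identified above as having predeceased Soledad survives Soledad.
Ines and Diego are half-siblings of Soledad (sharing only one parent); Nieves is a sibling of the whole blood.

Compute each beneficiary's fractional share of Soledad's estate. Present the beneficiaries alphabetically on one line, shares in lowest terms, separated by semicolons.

Beatriz 1/32; Catalina 1/16; Graciela 1/16; Mateo 1/16; Nieves 1/2; Octavio 1/16; Pilar 1/32; Ursula 1/16; Valentina 1/16; Ximena 1/16

No spouse, descendants, or parent survives, so the estate passes to Soledad's siblings per stirpes.
Half-blood siblings count for one-half the weight of whole-blood siblings at the initial division.
Dividing 1 in proportion to weights (total weight 2): Ines (weight 1/2) → 1/4; Nieves (weight 1) → 1/2; Diego (weight 1/2) → 1/4.
Ines predeceased; the 1/4 allotted to Ines's branch passes to Ines's issue by representation.
The 1/4 is divided into 4 equal shares of 1/16 among Fernando, Ursula, Ximena, Catalina.
Fernando predeceased; the 1/16 allotted to Fernando's branch passes to Fernando's issue by representation.
Mateo is the sole taker at this level and receives the full 1/16.
Ursula is living and takes 1/16.
Ximena is living and takes 1/16.
Catalina is living and takes 1/16.
Nieves is living and takes 1/2.
Diego predeceased; the 1/4 allotted to Diego's branch passes to Diego's issue by representation.
The 1/4 is divided into 4 equal shares of 1/16 among Lucia, Valentina, Octavio, Graciela.
Lucia predeceased; the 1/16 allotted to Lucia's branch passes to Lucia's issue by representation.
The 1/16 is divided into 2 equal shares of 1/32 among Pilar, Beatriz.
Pilar is living and takes 1/32.
Beatriz is living and takes 1/32.
Valentina is living and takes 1/16.
Octavio is living and takes 1/16.
Graciela is living and takes 1/16.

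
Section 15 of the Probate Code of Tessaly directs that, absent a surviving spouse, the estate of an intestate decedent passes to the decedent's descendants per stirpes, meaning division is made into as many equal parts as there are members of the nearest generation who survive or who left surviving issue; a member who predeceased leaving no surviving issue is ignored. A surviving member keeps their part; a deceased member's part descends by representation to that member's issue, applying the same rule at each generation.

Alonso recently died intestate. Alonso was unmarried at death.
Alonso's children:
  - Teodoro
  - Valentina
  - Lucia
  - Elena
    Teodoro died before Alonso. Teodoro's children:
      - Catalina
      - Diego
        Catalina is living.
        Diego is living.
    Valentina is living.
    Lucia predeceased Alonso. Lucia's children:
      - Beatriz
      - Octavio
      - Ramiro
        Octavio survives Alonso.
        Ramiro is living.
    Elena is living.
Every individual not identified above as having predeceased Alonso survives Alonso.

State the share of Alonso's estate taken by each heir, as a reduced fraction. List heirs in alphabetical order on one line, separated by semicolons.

There is no surviving spouse, so the entire estate passes to Alonso's descendants per stirpes.
The estate is divided into 4 equal shares of 1/4 among Teodoro, Valentina, Lucia, Elena.
Teodoro predeceased; the 1/4 allotted to Teodoro's branch passes to Teodoro's issue by representation.
The 1/4 is divided into 2 equal shares of 1/8 among Catalina, Diego.
Catalina is living and takes 1/8.
Diego is living and takes 1/8.
Valentina is living and takes 1/4.
Lucia predeceased; the 1/4 allotted to Lucia's branch passes to Lucia's issue by representation.
The 1/4 is divided into 3 equal shares of 1/12 among Beatriz, Octavio, Ramiro.
Beatriz is living and takes 1/12.
Octavio is living and takes 1/12.
Ramiro is living and takes 1/12.
Elena is living and takes 1/4.

Beatriz 1/12; Catalina 1/8; Diego 1/8; Elena 1/4; Octavio 1/12; Ramiro 1/12; Valentina 1/4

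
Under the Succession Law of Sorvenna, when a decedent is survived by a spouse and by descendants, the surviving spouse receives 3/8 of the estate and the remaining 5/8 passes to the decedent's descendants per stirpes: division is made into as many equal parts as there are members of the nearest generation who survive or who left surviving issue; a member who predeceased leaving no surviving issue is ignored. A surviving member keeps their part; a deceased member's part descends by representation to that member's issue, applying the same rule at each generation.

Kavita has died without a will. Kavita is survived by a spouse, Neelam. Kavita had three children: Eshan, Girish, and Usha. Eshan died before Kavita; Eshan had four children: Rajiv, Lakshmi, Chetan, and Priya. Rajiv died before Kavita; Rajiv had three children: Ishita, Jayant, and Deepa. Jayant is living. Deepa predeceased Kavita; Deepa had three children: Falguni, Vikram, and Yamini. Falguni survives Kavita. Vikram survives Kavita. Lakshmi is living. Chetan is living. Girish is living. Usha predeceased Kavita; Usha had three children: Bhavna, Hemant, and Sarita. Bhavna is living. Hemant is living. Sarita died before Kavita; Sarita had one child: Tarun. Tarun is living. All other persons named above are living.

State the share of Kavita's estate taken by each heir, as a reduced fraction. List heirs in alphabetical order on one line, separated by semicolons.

Bhavna 5/72; Chetan 5/96; Falguni 5/864; Girish 5/24; Hemant 5/72; Ishita 5/288; Jayant 5/288; Lakshmi 5/96; Neelam 3/8; Priya 5/96; Tarun 5/72; Vikram 5/864; Yamini 5/864

Neelam, as surviving spouse, takes 3/8.
The remaining 5/8 passes to Kavita's descendants per stirpes.
The 5/8 is divided into 3 equal shares of 5/24 among Eshan, Girish, Usha.
Eshan predeceased; the 5/24 allotted to Eshan's branch passes to Eshan's issue by representation.
The 5/24 is divided into 4 equal shares of 5/96 among Rajiv, Lakshmi, Chetan, Priya.
Rajiv predeceased; the 5/96 allotted to Rajiv's branch passes to Rajiv's issue by representation.
The 5/96 is divided into 3 equal shares of 5/288 among Ishita, Jayant, Deepa.
Ishita is living and takes 5/288.
Jayant is living and takes 5/288.
Deepa predeceased; the 5/288 allotted to Deepa's branch passes to Deepa's issue by representation.
The 5/288 is divided into 3 equal shares of 5/864 among Falguni, Vikram, Yamini.
Falguni is living and takes 5/864.
Vikram is living and takes 5/864.
Yamini is living and takes 5/864.
Lakshmi is living and takes 5/96.
Chetan is living and takes 5/96.
Priya is living and takes 5/96.
Girish is living and takes 5/24.
Usha predeceased; the 5/24 allotted to Usha's branch passes to Usha's issue by representation.
The 5/24 is divided into 3 equal shares of 5/72 among Bhavna, Hemant, Sarita.
Bhavna is living and takes 5/72.
Hemant is living and takes 5/72.
Sarita predeceased; the 5/72 allotted to Sarita's branch passes to Sarita's issue by representation.
Tarun is the sole taker at this level and receives the full 5/72.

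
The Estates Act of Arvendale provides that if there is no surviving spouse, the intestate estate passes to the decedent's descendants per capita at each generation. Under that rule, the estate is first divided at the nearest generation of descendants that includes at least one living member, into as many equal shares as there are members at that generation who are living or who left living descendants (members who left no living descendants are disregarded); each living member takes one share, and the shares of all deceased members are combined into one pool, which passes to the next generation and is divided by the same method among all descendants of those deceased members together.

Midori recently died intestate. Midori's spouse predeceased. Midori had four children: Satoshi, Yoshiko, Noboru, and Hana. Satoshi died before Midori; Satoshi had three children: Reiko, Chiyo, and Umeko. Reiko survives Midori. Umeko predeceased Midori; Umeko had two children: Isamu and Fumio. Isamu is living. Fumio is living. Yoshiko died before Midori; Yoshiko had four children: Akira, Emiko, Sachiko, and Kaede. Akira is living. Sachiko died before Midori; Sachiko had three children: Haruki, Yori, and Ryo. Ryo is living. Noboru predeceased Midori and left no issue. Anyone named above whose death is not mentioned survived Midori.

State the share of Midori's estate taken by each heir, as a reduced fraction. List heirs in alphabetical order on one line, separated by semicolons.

There is no surviving spouse, so the entire estate passes to Midori's descendants per capita at each generation.
At generation 1 (Satoshi, Yoshiko, Hana) there are 3 shares of (1)/3 = 1/3 each.
Living: Hana — each takes 1/3.
Deceased: Satoshi and Yoshiko. Their combined 2/3 is pooled and carried to generation 2.
At generation 2 (Reiko, Chiyo, Umeko, Akira, Emiko, Sachiko, Kaede) there are 7 shares of (2/3)/7 = 2/21 each.
Living: Reiko, Chiyo, Akira, Emiko, and Kaede — each takes 2/21.
Deceased: Umeko and Sachiko. Their combined 4/21 is pooled and carried to generation 3.
At generation 3 (Isamu, Fumio, Haruki, Yori, Ryo) there are 5 shares of (4/21)/5 = 4/105 each.
Living: Isamu, Fumio, Haruki, Yori, and Ryo — each takes 4/105.

Akira 2/21; Chiyo 2/21; Emiko 2/21; Fumio 4/105; Hana 1/3; Haruki 4/105; Isamu 4/105; Kaede 2/21; Reiko 2/21; Ryo 4/105; Yori 4/105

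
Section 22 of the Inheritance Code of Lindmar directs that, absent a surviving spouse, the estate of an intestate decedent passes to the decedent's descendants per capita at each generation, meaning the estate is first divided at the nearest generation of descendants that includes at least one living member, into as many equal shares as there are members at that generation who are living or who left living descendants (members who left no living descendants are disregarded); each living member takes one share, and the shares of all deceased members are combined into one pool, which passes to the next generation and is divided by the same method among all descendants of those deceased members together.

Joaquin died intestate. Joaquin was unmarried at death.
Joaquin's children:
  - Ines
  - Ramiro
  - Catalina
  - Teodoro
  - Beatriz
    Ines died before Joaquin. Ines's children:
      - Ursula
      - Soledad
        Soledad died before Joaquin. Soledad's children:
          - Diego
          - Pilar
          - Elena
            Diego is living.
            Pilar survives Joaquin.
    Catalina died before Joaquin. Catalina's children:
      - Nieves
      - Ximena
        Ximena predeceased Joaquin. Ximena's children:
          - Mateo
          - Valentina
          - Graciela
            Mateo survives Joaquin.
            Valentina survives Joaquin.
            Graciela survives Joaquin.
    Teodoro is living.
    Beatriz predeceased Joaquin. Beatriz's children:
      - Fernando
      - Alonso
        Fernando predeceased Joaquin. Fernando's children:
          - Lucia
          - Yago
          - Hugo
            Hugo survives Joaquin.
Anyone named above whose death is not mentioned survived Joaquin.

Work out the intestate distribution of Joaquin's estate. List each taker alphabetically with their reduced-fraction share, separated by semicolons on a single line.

There is no surviving spouse, so the entire estate passes to Joaquin's descendants per capita at each generation.
At generation 1 (Ines, Ramiro, Catalina, Teodoro, Beatriz) there are 5 shares of (1)/5 = 1/5 each.
Living: Ramiro and Teodoro — each takes 1/5.
Deceased: Ines, Catalina, and Beatriz. Their combined 3/5 is pooled and carried to generation 2.
At generation 2 (Ursula, Soledad, Nieves, Ximena, Fernando, Alonso) there are 6 shares of (3/5)/6 = 1/10 each.
Living: Ursula, Nieves, and Alonso — each takes 1/10.
Deceased: Soledad, Ximena, and Fernando. Their combined 3/10 is pooled and carried to generation 3.
At generation 3 (Diego, Pilar, Elena, Mateo, Valentina, Graciela, Lucia, Yago, Hugo) there are 9 shares of (3/10)/9 = 1/30 each.
Living: Diego, Pilar, Elena, Mateo, Valentina, Graciela, Lucia, Yago, and Hugo — each takes 1/30.

Alonso 1/10; Diego 1/30; Elena 1/30; Graciela 1/30; Hugo 1/30; Lucia 1/30; Mateo 1/30; Nieves 1/10; Pilar 1/30; Ramiro 1/5; Teodoro 1/5; Ursula 1/10; Valentina 1/30; Yago 1/30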